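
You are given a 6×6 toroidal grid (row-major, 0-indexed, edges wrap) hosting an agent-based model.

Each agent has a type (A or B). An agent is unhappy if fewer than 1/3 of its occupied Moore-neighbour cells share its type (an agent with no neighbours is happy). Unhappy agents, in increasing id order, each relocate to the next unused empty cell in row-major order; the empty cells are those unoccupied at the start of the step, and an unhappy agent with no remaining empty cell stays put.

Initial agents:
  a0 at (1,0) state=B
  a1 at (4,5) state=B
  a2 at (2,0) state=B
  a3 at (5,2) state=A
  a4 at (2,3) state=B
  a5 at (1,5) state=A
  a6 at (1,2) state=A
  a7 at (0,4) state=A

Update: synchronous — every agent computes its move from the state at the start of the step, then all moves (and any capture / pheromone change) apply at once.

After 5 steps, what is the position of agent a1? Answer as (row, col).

(4, 5)

t=1: a0@(1,0):B a1@(4,5):B a2@(2,0):B a3@(5,2):A a4@(0,0):B a5@(1,5):A a6@(0,1):A a7@(0,4):A
t=2: a0@(1,0):B a1@(4,5):B a2@(2,0):B a3@(5,2):A a4@(0,0):B a5@(0,2):A a6@(0,1):A a7@(0,4):A
t=3: (unchanged — steady state)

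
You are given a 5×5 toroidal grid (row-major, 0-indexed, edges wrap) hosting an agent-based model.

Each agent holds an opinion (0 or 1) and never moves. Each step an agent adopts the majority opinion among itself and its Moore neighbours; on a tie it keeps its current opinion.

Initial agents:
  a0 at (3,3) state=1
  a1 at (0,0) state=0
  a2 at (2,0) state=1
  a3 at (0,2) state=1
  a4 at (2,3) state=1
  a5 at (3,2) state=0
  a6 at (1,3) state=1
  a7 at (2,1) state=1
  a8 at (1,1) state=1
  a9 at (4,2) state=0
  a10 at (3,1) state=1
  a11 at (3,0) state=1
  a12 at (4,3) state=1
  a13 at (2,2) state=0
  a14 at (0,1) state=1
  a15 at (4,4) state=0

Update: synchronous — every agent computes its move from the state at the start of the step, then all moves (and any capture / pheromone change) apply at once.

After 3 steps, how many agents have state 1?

t=1: a0@(3,3):0 a1@(0,0):0 a2@(2,0):1 a3@(0,2):1 a4@(2,3):1 a5@(3,2):1 a6@(1,3):1 a7@(2,1):1 a8@(1,1):1 a9@(4,2):1 a10@(3,1):1 a11@(3,0):1 a12@(4,3):1 a13@(2,2):1 a14@(0,1):1 a15@(4,4):1
t=2: a0@(3,3):1 a1@(0,0):1 a2@(2,0):1 a3@(0,2):1 a4@(2,3):1 a5@(3,2):1 a6@(1,3):1 a7@(2,1):1 a8@(1,1):1 a9@(4,2):1 a10@(3,1):1 a11@(3,0):1 a12@(4,3):1 a13@(2,2):1 a14@(0,1):1 a15@(4,4):1
t=3: (unchanged — steady state)

16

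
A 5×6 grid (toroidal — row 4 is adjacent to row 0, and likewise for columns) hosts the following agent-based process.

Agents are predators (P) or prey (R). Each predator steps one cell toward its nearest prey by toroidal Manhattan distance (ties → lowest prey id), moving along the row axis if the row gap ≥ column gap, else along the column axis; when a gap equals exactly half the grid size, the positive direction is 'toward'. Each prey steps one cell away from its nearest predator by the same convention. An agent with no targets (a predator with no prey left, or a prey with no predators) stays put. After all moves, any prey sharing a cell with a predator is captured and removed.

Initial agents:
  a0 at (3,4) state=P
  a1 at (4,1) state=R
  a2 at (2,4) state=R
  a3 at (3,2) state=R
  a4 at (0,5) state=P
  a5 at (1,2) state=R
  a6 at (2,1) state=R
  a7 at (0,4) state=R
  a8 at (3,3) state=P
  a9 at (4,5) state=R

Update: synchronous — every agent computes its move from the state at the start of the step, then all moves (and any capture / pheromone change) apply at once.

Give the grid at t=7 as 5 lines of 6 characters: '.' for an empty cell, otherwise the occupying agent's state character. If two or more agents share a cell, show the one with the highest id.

.RR.R.
....P.
......
......
..P..R

t=1: a0@(2,4):P a1@(4,2):R a2@(1,4):R a3@(3,1):R a4@(0,4):P a5@(0,2):R a6@(2,0):R a7@(0,3):R a8@(3,2):P a9@(3,5):R
t=2: a0@(1,4):P a1@(0,2):R a2@(0,4):R a3@(3,0):R a4@(1,4):P a5@(0,1):R a6@(2,1):R a7@(0,2):R a8@(4,2):P a9@(4,5):R
t=3: a0@(0,4):P a1@(1,2):R a2@(4,4):R a3@(3,5):R a4@(0,4):P a5@(1,1):R a6@(1,1):R a7@(1,2):R a8@(0,2):P a9@(3,5):R
t=4: a0@(4,4):P a1@(2,2):R a2@(3,4):R a3@(2,5):R a4@(4,4):P a5@(2,1):R a6@(2,1):R a7@(2,2):R a8@(1,2):P a9@(2,5):R
t=5: a0@(3,4):P a1@(3,2):R a2@(2,4):R a3@(1,5):R a4@(3,4):P a5@(3,1):R a6@(3,1):R a7@(3,2):R a8@(2,2):P a9@(1,5):R
t=6: a0@(2,4):P a1@(4,2):R a2@(1,4):R a3@(0,5):R a4@(2,4):P a5@(4,1):R a6@(4,1):R a7@(4,2):R a8@(3,2):P a9@(0,5):R
t=7: a0@(1,4):P a1@(0,2):R a2@(0,4):R a3@(4,5):R a4@(1,4):P a5@(0,1):R a6@(0,1):R a7@(0,2):R a8@(4,2):P a9@(4,5):R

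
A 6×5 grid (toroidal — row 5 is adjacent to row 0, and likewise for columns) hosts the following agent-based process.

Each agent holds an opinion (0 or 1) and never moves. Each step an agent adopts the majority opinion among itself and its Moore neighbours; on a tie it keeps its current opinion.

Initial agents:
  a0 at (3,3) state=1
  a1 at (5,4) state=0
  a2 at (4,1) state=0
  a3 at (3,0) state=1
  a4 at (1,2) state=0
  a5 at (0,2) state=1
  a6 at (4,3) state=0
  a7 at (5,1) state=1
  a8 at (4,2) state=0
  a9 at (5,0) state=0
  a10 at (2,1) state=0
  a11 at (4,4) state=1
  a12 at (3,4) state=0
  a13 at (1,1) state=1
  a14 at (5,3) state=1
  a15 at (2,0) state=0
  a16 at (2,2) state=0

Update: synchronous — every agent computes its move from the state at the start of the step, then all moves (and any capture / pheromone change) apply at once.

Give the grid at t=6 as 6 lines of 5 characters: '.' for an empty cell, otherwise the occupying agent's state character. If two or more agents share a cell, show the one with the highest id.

..0..
.00..
000..
0..00
.0000
00.00

t=1: a0@(3,3):0 a1@(5,4):0 a2@(4,1):0 a3@(3,0):0 a4@(1,2):0 a5@(0,2):1 a6@(4,3):0 a7@(5,1):0 a8@(4,2):0 a9@(5,0):0 a10@(2,1):0 a11@(4,4):1 a12@(3,4):0 a13@(1,1):0 a14@(5,3):1 a15@(2,0):0 a16@(2,2):0
t=2: a0@(3,3):0 a1@(5,4):0 a2@(4,1):0 a3@(3,0):0 a4@(1,2):0 a5@(0,2):0 a6@(4,3):0 a7@(5,1):0 a8@(4,2):0 a9@(5,0):0 a10@(2,1):0 a11@(4,4):0 a12@(3,4):0 a13@(1,1):0 a14@(5,3):1 a15@(2,0):0 a16@(2,2):0
t=3: a0@(3,3):0 a1@(5,4):0 a2@(4,1):0 a3@(3,0):0 a4@(1,2):0 a5@(0,2):0 a6@(4,3):0 a7@(5,1):0 a8@(4,2):0 a9@(5,0):0 a10@(2,1):0 a11@(4,4):0 a12@(3,4):0 a13@(1,1):0 a14@(5,3):0 a15@(2,0):0 a16@(2,2):0
t=4: (unchanged — steady state)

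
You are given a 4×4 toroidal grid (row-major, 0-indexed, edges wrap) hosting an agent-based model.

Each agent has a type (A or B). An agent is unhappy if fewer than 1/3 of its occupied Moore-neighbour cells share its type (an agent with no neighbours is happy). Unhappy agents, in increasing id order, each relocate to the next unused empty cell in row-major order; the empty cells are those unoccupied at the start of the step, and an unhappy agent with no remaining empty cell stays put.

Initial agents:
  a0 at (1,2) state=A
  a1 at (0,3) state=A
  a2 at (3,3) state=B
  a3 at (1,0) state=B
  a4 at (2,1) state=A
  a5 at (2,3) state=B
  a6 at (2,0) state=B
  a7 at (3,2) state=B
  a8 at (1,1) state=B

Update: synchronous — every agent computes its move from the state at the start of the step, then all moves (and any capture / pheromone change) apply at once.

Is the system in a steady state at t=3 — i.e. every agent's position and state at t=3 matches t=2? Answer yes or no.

t=1: a0@(1,2):A a1@(0,0):A a2@(3,3):B a3@(1,0):B a4@(0,1):A a5@(2,3):B a6@(2,0):B a7@(3,2):B a8@(1,1):B
t=2: a0@(1,2):A a1@(0,2):A a2@(3,3):B a3@(1,0):B a4@(0,1):A a5@(2,3):B a6@(2,0):B a7@(3,2):B a8@(1,1):B
t=3: (unchanged — steady state)

yes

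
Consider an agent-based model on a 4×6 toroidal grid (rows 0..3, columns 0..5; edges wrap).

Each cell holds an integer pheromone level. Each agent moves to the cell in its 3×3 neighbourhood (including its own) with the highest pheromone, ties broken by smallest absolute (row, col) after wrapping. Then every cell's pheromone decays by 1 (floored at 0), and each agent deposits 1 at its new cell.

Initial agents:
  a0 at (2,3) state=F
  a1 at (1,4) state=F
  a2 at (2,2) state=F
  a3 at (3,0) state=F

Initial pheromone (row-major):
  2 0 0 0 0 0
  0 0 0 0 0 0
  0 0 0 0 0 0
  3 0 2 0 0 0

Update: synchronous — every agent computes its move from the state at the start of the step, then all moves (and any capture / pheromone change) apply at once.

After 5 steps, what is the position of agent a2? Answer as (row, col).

(3, 2)

t=1: a0@(3,2) a1@(0,3) a2@(3,2) a3@(3,0) | pheromone: 1 0 0 1 0 0 / 0 0 0 0 0 0 / 0 0 0 0 0 0 / 3 0 3 0 0 0
t=2: a0@(3,2) a1@(3,2) a2@(3,2) a3@(3,0) | pheromone: 0 0 0 0 0 0 / 0 0 0 0 0 0 / 0 0 0 0 0 0 / 3 0 5 0 0 0
t=3: a0@(3,2) a1@(3,2) a2@(3,2) a3@(3,0) | pheromone: 0 0 0 0 0 0 / 0 0 0 0 0 0 / 0 0 0 0 0 0 / 3 0 7 0 0 0
t=4: a0@(3,2) a1@(3,2) a2@(3,2) a3@(3,0) | pheromone: 0 0 0 0 0 0 / 0 0 0 0 0 0 / 0 0 0 0 0 0 / 3 0 9 0 0 0
t=5: a0@(3,2) a1@(3,2) a2@(3,2) a3@(3,0) | pheromone: 0 0 0 0 0 0 / 0 0 0 0 0 0 / 0 0 0 0 0 0 / 3 0 11 0 0 0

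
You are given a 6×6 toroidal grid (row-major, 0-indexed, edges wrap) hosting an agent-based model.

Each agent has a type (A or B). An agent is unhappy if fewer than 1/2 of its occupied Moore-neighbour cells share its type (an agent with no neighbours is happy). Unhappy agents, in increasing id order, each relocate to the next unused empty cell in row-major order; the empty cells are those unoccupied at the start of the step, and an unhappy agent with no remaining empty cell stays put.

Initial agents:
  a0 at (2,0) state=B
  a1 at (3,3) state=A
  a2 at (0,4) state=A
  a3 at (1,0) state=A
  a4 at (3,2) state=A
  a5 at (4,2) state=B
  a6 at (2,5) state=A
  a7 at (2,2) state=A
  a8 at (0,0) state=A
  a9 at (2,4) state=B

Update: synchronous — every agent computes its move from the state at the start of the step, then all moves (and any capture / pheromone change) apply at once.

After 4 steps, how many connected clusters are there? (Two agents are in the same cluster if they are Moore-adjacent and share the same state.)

2

t=1: a0@(0,1):B a1@(3,3):A a2@(0,4):A a3@(1,0):A a4@(3,2):A a5@(0,2):B a6@(0,3):A a7@(2,2):A a8@(0,0):A a9@(0,5):B
t=2: a0@(1,1):B a1@(3,3):A a2@(0,4):A a3@(1,2):A a4@(3,2):A a5@(0,2):B a6@(0,3):A a7@(2,2):A a8@(1,3):A a9@(1,4):B
t=3: a0@(0,0):B a1@(3,3):A a2@(0,4):A a3@(1,2):A a4@(3,2):A a5@(0,1):B a6@(0,3):A a7@(2,2):A a8@(1,3):A a9@(0,5):B
t=4: (unchanged — steady state)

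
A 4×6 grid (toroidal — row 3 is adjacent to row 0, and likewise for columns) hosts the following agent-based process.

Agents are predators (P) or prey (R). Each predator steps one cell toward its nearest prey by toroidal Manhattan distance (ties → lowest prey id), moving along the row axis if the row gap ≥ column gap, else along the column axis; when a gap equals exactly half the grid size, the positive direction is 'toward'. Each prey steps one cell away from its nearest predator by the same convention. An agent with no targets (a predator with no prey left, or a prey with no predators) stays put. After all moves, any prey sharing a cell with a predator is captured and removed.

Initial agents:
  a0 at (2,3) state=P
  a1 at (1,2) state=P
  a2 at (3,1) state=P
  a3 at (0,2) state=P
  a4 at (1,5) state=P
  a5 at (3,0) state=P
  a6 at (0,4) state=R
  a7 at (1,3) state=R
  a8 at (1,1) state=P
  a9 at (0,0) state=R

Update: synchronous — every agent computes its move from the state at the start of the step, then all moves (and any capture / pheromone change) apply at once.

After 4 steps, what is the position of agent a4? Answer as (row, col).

t=1: a0@(1,3):P a1@(1,3):P a2@(0,1):P a3@(0,3):P a4@(0,5):P a5@(0,0):P a8@(1,2):P a9@(1,0):R
t=2: a0@(1,4):P a1@(1,4):P a2@(1,1):P a3@(0,4):P a4@(1,5):P a5@(1,0):P a8@(1,1):P a9@(2,0):R
t=3: a0@(1,5):P a1@(1,5):P a2@(2,1):P a3@(1,4):P a4@(2,5):P a5@(2,0):P a8@(2,1):P a9@(3,0):R
t=4: a0@(2,5):P a1@(2,5):P a2@(3,1):P a3@(2,4):P a4@(3,5):P a5@(3,0):P a8@(3,1):P a9@(0,0):R

(3, 5)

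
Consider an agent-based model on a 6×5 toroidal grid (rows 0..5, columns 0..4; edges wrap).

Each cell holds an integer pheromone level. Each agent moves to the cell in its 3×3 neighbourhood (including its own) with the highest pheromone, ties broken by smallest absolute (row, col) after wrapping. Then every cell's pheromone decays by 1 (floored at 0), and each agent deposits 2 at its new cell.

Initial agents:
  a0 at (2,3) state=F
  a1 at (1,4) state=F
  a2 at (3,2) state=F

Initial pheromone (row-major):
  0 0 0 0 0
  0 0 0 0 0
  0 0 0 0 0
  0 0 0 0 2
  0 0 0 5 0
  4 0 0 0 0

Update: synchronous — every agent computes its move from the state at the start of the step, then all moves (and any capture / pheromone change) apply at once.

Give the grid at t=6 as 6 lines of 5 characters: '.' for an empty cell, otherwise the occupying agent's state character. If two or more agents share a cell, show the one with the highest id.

.....
.....
.....
.....
...F.
F....

t=1: a0@(3,4) a1@(0,0) a2@(4,3) | pheromone: 2 0 0 0 0 / 0 0 0 0 0 / 0 0 0 0 0 / 0 0 0 0 3 / 0 0 0 6 0 / 3 0 0 0 0
t=2: a0@(4,3) a1@(5,0) a2@(4,3) | pheromone: 1 0 0 0 0 / 0 0 0 0 0 / 0 0 0 0 0 / 0 0 0 0 2 / 0 0 0 9 0 / 4 0 0 0 0
t=3: a0@(4,3) a1@(5,0) a2@(4,3) | pheromone: 0 0 0 0 0 / 0 0 0 0 0 / 0 0 0 0 0 / 0 0 0 0 1 / 0 0 0 12 0 / 5 0 0 0 0
t=4: a0@(4,3) a1@(5,0) a2@(4,3) | pheromone: 0 0 0 0 0 / 0 0 0 0 0 / 0 0 0 0 0 / 0 0 0 0 0 / 0 0 0 15 0 / 6 0 0 0 0
t=5: a0@(4,3) a1@(5,0) a2@(4,3) | pheromone: 0 0 0 0 0 / 0 0 0 0 0 / 0 0 0 0 0 / 0 0 0 0 0 / 0 0 0 18 0 / 7 0 0 0 0
t=6: a0@(4,3) a1@(5,0) a2@(4,3) | pheromone: 0 0 0 0 0 / 0 0 0 0 0 / 0 0 0 0 0 / 0 0 0 0 0 / 0 0 0 21 0 / 8 0 0 0 0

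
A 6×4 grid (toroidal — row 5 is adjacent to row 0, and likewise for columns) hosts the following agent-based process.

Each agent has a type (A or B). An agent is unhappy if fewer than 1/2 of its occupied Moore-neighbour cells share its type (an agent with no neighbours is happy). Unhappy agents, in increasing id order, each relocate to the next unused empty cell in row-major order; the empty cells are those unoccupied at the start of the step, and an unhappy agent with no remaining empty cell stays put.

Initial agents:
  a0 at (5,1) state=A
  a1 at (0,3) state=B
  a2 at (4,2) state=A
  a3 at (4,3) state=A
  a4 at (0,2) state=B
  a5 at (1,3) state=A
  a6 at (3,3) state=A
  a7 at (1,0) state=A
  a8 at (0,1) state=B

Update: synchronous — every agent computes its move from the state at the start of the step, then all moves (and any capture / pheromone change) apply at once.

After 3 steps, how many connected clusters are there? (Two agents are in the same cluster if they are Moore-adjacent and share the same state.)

3

t=1: a0@(0,0):A a1@(1,1):B a2@(4,2):A a3@(4,3):A a4@(0,2):B a5@(1,2):A a6@(3,3):A a7@(2,0):A a8@(2,1):B
t=2: a0@(0,1):A a1@(0,3):B a2@(4,2):A a3@(4,3):A a4@(0,2):B a5@(1,0):A a6@(3,3):A a7@(1,3):A a8@(2,2):B
t=3: a0@(0,1):A a1@(0,0):B a2@(4,2):A a3@(4,3):A a4@(1,1):B a5@(1,0):A a6@(3,3):A a7@(1,2):A a8@(2,0):B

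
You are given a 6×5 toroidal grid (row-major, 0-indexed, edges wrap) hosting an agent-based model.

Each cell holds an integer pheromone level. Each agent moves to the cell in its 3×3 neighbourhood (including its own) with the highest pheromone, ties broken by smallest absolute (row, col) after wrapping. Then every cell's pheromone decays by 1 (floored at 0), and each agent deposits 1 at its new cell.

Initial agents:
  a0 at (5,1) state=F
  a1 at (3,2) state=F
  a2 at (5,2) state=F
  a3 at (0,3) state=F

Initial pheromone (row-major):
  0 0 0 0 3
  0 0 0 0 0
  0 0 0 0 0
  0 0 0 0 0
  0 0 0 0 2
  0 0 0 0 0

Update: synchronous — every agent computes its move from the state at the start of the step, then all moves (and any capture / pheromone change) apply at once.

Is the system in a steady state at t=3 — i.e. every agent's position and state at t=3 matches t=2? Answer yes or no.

t=1: a0@(0,0) a1@(2,1) a2@(0,1) a3@(0,4) | pheromone: 1 1 0 0 3 / 0 0 0 0 0 / 0 1 0 0 0 / 0 0 0 0 0 / 0 0 0 0 1 / 0 0 0 0 0
t=2: a0@(0,4) a1@(2,1) a2@(0,0) a3@(0,4) | pheromone: 1 0 0 0 4 / 0 0 0 0 0 / 0 1 0 0 0 / 0 0 0 0 0 / 0 0 0 0 0 / 0 0 0 0 0
t=3: a0@(0,4) a1@(2,1) a2@(0,4) a3@(0,4) | pheromone: 0 0 0 0 6 / 0 0 0 0 0 / 0 1 0 0 0 / 0 0 0 0 0 / 0 0 0 0 0 / 0 0 0 0 0

no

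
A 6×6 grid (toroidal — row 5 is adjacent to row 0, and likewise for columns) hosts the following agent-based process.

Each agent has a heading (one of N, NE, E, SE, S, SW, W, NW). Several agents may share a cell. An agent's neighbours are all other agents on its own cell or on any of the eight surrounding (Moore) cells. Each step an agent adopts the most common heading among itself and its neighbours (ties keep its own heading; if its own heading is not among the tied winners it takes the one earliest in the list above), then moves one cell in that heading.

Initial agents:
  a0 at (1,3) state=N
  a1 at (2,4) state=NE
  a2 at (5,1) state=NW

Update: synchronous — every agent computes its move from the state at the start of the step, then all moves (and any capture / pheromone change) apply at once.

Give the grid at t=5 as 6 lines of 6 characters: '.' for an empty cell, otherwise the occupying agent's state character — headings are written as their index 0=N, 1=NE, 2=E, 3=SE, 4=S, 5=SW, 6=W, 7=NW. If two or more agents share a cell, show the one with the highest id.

..7...
......
...0..
...1..
......
......

t=1: a0@(0,3):N a1@(1,5):NE a2@(4,0):NW
t=2: a0@(5,3):N a1@(0,0):NE a2@(3,5):NW
t=3: a0@(4,3):N a1@(5,1):NE a2@(2,4):NW
t=4: a0@(3,3):N a1@(4,2):NE a2@(1,3):NW
t=5: a0@(2,3):N a1@(3,3):NE a2@(0,2):NW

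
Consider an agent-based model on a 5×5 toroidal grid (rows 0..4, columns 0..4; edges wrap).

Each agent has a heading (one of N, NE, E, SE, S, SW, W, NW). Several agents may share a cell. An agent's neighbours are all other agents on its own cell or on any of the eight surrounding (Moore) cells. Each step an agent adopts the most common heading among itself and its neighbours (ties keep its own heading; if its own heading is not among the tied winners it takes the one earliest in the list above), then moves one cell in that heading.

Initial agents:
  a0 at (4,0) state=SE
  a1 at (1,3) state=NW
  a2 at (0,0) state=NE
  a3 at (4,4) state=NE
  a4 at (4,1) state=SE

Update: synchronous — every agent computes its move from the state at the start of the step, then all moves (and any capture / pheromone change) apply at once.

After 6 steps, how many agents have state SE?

5

t=1: a0@(0,1):SE a1@(0,2):NW a2@(4,1):NE a3@(3,0):NE a4@(0,2):SE
t=2: a0@(1,2):SE a1@(1,3):SE a2@(3,2):NE a3@(2,1):NE a4@(1,3):SE
t=3: a0@(2,3):SE a1@(2,4):SE a2@(2,3):NE a3@(1,2):NE a4@(2,4):SE
t=4: a0@(3,4):SE a1@(3,0):SE a2@(3,4):SE a3@(0,3):NE a4@(3,0):SE
t=5: a0@(4,0):SE a1@(4,1):SE a2@(4,0):SE a3@(4,4):NE a4@(4,1):SE
t=6: a0@(0,1):SE a1@(0,2):SE a2@(0,1):SE a3@(0,0):SE a4@(0,2):SE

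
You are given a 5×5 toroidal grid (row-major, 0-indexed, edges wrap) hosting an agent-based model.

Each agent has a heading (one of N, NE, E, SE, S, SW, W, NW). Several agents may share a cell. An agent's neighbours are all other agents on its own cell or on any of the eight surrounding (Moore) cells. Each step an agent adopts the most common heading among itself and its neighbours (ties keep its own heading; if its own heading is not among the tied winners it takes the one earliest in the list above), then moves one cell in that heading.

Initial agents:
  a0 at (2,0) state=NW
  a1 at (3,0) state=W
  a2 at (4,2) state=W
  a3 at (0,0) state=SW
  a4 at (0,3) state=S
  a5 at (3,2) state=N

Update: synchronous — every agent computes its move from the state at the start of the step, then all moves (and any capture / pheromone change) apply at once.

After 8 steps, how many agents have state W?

t=1: a0@(1,4):NW a1@(3,4):W a2@(4,1):W a3@(1,4):SW a4@(1,3):S a5@(2,2):N
t=2: a0@(0,3):NW a1@(3,3):W a2@(4,0):W a3@(2,3):SW a4@(2,3):S a5@(1,2):N
t=3: a0@(4,2):NW a1@(3,2):W a2@(4,4):W a3@(3,2):SW a4@(3,3):S a5@(0,2):N
t=4: a0@(3,1):NW a1@(3,1):W a2@(4,3):W a3@(4,1):SW a4@(3,2):W a5@(4,2):N
t=5: a0@(3,0):W a1@(3,0):W a2@(4,2):W a3@(4,0):W a4@(3,1):W a5@(4,1):W
t=6: a0@(3,4):W a1@(3,4):W a2@(4,1):W a3@(4,4):W a4@(3,0):W a5@(4,0):W
t=7: a0@(3,3):W a1@(3,3):W a2@(4,0):W a3@(4,3):W a4@(3,4):W a5@(4,4):W
t=8: a0@(3,2):W a1@(3,2):W a2@(4,4):W a3@(4,2):W a4@(3,3):W a5@(4,3):W

6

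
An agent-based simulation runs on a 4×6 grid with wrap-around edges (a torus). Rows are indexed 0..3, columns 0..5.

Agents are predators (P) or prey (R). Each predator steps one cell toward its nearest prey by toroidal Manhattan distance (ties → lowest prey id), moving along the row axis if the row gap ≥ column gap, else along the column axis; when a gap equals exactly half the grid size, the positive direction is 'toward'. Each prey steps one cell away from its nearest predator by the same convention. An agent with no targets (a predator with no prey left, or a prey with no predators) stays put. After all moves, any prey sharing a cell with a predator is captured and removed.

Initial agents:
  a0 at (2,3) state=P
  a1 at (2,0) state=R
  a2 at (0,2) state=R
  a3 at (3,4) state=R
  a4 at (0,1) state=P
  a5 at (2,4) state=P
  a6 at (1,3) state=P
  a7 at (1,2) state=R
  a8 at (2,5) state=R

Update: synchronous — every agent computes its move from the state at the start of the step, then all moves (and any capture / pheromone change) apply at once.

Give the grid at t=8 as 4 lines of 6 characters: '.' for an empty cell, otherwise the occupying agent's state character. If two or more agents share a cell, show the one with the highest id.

t=1: a0@(3,3):P a1@(2,1):R a2@(0,3):R a3@(0,4):R a4@(0,2):P a5@(3,4):P a6@(1,2):P a7@(1,1):R a8@(2,0):R
t=2: a0@(0,3):P a1@(3,1):R a2@(1,3):R a3@(1,4):R a4@(0,3):P a5@(0,4):P a6@(1,1):P a7@(1,0):R a8@(2,1):R
t=3: a0@(1,3):P a1@(2,1):R a2@(2,3):R a3@(2,4):R a4@(1,3):P a5@(1,4):P a6@(1,0):P a7@(1,5):R a8@(3,1):R
t=4: a0@(2,3):P a1@(3,1):R a2@(3,3):R a3@(3,4):R a4@(2,3):P a5@(2,4):P a6@(1,5):P a7@(1,0):R a8@(2,1):R
t=5: a0@(3,3):P a1@(3,0):R a2@(0,3):R a3@(0,4):R a4@(3,3):P a5@(3,4):P a6@(1,0):P a7@(1,1):R a8@(2,0):R
t=6: a0@(0,3):P a1@(3,1):R a2@(1,3):R a3@(1,4):R a4@(0,3):P a5@(0,4):P a6@(1,1):P a7@(1,2):R a8@(3,0):R
t=7: a0@(1,3):P a1@(2,1):R a2@(2,3):R a3@(2,4):R a4@(1,3):P a5@(1,4):P a6@(1,2):P a8@(3,1):R
t=8: a0@(2,3):P a1@(3,1):R a2@(3,3):R a3@(3,4):R a4@(2,3):P a5@(2,4):P a6@(2,2):P a8@(2,1):R

......
......
.RPPP.
.R.RR.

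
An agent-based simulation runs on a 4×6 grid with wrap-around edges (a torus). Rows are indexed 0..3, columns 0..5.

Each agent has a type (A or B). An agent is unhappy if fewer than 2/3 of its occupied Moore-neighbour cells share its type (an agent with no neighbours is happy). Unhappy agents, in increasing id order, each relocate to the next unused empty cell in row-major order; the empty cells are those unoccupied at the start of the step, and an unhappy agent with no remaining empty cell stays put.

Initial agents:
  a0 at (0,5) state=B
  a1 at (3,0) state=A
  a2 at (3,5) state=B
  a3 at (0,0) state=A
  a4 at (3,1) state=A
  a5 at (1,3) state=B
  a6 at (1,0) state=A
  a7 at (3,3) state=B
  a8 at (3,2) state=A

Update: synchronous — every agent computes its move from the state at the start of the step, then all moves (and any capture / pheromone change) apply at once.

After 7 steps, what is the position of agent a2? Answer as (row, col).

(0, 3)

t=1: a0@(0,1):B a1@(0,2):A a2@(0,3):B a3@(0,4):A a4@(3,1):A a5@(1,3):B a6@(1,1):A a7@(1,2):B a8@(1,4):A
t=2: a0@(0,0):B a1@(0,5):A a2@(1,0):B a3@(1,5):A a4@(2,0):A a5@(2,1):B a6@(2,2):A a7@(2,3):B a8@(2,4):A
t=3: a0@(0,1):B a1@(0,2):A a2@(0,3):B a3@(0,4):A a4@(1,1):A a5@(1,2):B a6@(1,3):A a7@(1,4):B a8@(2,5):A
t=4: a0@(0,0):B a1@(0,5):A a2@(1,0):B a3@(1,5):A a4@(2,0):A a5@(2,1):B a6@(2,2):A a7@(2,3):B a8@(2,4):A
t=5: a0@(0,1):B a1@(0,2):A a2@(0,3):B a3@(0,4):A a4@(1,1):A a5@(1,2):B a6@(1,3):A a7@(1,4):B a8@(2,5):A
t=6: a0@(0,0):B a1@(0,5):A a2@(1,0):B a3@(1,5):A a4@(2,0):A a5@(2,1):B a6@(2,2):A a7@(2,3):B a8@(2,4):A
t=7: a0@(0,1):B a1@(0,2):A a2@(0,3):B a3@(0,4):A a4@(1,1):A a5@(1,2):B a6@(1,3):A a7@(1,4):B a8@(2,5):A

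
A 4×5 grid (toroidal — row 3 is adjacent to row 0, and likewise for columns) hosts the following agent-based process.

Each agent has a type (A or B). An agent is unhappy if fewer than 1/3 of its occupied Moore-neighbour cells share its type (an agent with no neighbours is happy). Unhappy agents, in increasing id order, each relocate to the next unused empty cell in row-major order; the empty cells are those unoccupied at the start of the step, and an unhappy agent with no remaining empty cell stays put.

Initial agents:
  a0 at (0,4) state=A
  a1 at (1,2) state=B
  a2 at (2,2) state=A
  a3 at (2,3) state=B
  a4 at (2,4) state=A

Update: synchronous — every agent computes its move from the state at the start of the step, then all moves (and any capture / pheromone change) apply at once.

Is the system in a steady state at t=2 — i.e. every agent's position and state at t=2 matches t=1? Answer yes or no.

t=1: a0@(0,4):A a1@(1,2):B a2@(0,0):A a3@(2,3):B a4@(0,1):A
t=2: (unchanged — steady state)

yes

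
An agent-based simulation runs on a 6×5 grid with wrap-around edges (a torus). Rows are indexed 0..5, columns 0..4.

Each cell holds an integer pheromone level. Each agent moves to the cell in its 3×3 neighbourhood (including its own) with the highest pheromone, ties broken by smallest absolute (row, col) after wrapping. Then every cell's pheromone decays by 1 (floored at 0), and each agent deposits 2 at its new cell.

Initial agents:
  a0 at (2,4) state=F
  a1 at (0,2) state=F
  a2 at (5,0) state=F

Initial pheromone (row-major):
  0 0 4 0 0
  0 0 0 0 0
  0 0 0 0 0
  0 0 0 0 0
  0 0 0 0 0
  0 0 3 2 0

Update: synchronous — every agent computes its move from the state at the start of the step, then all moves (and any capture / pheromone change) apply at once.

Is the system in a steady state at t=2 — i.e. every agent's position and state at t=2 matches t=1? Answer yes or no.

no

t=1: a0@(1,0) a1@(0,2) a2@(0,0) | pheromone: 2 0 5 0 0 / 2 0 0 0 0 / 0 0 0 0 0 / 0 0 0 0 0 / 0 0 0 0 0 / 0 0 2 1 0
t=2: a0@(0,0) a1@(0,2) a2@(0,0) | pheromone: 5 0 6 0 0 / 1 0 0 0 0 / 0 0 0 0 0 / 0 0 0 0 0 / 0 0 0 0 0 / 0 0 1 0 0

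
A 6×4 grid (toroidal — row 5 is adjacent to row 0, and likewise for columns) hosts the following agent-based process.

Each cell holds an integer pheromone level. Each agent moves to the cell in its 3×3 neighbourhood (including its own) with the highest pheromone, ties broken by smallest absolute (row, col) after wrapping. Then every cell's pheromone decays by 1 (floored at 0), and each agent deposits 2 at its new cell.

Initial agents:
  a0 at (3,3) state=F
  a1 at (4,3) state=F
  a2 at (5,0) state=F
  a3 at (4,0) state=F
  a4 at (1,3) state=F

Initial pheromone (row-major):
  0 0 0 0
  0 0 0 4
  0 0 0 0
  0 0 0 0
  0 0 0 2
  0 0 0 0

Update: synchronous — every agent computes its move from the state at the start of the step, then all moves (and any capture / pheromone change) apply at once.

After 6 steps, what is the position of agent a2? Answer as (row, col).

t=1: a0@(4,3) a1@(4,3) a2@(4,3) a3@(4,3) a4@(1,3) | pheromone: 0 0 0 0 / 0 0 0 5 / 0 0 0 0 / 0 0 0 0 / 0 0 0 9 / 0 0 0 0
t=2: a0@(4,3) a1@(4,3) a2@(4,3) a3@(4,3) a4@(1,3) | pheromone: 0 0 0 0 / 0 0 0 6 / 0 0 0 0 / 0 0 0 0 / 0 0 0 16 / 0 0 0 0
t=3: a0@(4,3) a1@(4,3) a2@(4,3) a3@(4,3) a4@(1,3) | pheromone: 0 0 0 0 / 0 0 0 7 / 0 0 0 0 / 0 0 0 0 / 0 0 0 23 / 0 0 0 0
t=4: a0@(4,3) a1@(4,3) a2@(4,3) a3@(4,3) a4@(1,3) | pheromone: 0 0 0 0 / 0 0 0 8 / 0 0 0 0 / 0 0 0 0 / 0 0 0 30 / 0 0 0 0
t=5: a0@(4,3) a1@(4,3) a2@(4,3) a3@(4,3) a4@(1,3) | pheromone: 0 0 0 0 / 0 0 0 9 / 0 0 0 0 / 0 0 0 0 / 0 0 0 37 / 0 0 0 0
t=6: a0@(4,3) a1@(4,3) a2@(4,3) a3@(4,3) a4@(1,3) | pheromone: 0 0 0 0 / 0 0 0 10 / 0 0 0 0 / 0 0 0 0 / 0 0 0 44 / 0 0 0 0

(4, 3)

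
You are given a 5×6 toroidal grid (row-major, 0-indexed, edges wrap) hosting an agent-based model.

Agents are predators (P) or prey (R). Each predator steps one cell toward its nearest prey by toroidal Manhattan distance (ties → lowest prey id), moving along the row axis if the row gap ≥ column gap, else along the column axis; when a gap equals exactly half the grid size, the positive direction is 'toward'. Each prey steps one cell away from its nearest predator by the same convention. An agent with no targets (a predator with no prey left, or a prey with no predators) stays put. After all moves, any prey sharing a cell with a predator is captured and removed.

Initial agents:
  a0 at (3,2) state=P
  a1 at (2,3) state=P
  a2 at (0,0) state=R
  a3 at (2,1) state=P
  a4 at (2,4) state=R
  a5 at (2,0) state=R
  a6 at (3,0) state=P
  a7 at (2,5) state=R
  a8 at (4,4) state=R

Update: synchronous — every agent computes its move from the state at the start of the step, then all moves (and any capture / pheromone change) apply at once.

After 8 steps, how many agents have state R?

t=1: a0@(3,3):P a1@(2,4):P a2@(1,0):R a3@(2,0):P a4@(2,5):R a5@(2,5):R a6@(2,0):P a8@(4,5):R
t=2: a0@(3,4):P a1@(2,5):P a2@(0,0):R a3@(1,0):P a4@(2,0):R a5@(2,0):R a6@(1,0):P a8@(4,0):R
t=3: a0@(3,5):P a1@(2,0):P a2@(4,0):R a3@(0,0):P a4@(2,1):R a5@(2,1):R a6@(0,0):P a8@(3,0):R
t=4: a0@(3,0):P a1@(2,1):P a3@(4,0):P a4@(2,2):R a5@(2,2):R a6@(4,0):P a8@(3,1):R
t=5: a0@(3,1):P a1@(2,2):P a3@(3,0):P a4@(2,3):R a5@(2,3):R a6@(3,0):P a8@(3,2):R
t=6: a0@(3,2):P a1@(2,3):P a3@(3,1):P a4@(2,4):R a5@(2,4):R a6@(3,1):P a8@(3,3):R
t=7: a0@(3,3):P a1@(2,4):P a3@(3,2):P a4@(2,5):R a5@(2,5):R a6@(3,2):P a8@(3,4):R
t=8: a0@(3,4):P a1@(2,5):P a3@(3,3):P a4@(2,0):R a5@(2,0):R a6@(3,3):P a8@(3,5):R

3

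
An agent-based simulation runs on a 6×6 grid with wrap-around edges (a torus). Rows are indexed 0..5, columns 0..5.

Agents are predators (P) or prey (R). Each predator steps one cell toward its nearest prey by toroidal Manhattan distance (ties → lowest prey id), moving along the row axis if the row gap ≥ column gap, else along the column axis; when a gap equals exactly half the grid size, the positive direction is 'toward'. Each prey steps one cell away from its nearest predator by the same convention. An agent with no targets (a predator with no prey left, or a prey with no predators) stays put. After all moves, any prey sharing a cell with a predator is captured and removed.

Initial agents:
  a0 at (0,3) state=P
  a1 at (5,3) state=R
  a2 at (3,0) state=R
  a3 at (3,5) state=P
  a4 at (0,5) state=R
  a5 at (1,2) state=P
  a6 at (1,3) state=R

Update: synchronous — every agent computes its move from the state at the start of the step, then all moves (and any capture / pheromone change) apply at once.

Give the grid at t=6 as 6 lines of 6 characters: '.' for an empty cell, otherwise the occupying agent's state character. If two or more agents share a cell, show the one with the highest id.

t=1: a0@(5,3):P a1@(4,3):R a2@(3,1):R a3@(3,0):P a4@(0,0):R a5@(1,3):P a6@(2,3):R
t=2: a0@(4,3):P a1@(3,3):R a2@(3,2):R a3@(3,1):P a4@(5,0):R a5@(2,3):P a6@(3,3):R
t=3: a0@(3,3):P a1@(2,3):R a3@(3,2):P a4@(0,0):R a5@(3,3):P a6@(2,3):R
t=4: a0@(2,3):P a1@(1,3):R a3@(2,2):P a4@(5,0):R a5@(2,3):P a6@(1,3):R
t=5: a0@(1,3):P a1@(0,3):R a3@(1,2):P a4@(4,0):R a5@(1,3):P a6@(0,3):R
t=6: a0@(0,3):P a1@(5,3):R a3@(0,2):P a4@(3,0):R a5@(0,3):P a6@(5,3):R

..PP..
......
......
R.....
......
...R..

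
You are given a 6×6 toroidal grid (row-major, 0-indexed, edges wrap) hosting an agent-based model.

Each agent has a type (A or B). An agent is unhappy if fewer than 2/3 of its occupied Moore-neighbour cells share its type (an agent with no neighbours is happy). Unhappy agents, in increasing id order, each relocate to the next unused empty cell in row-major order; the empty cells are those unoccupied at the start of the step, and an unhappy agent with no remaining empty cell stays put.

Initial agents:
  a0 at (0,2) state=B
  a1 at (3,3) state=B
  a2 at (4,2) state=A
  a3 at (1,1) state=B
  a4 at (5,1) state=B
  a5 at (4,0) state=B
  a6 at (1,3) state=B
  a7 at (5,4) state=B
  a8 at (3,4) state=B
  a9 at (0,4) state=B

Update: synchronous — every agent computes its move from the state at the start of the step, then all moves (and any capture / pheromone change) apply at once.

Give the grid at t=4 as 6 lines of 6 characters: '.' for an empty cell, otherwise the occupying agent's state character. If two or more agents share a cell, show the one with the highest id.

t=1: a0@(0,2):B a1@(0,0):B a2@(0,1):A a3@(1,1):B a4@(5,1):B a5@(4,0):B a6@(1,3):B a7@(5,4):B a8@(3,4):B a9@(0,4):B
t=2: a0@(0,2):B a1@(0,0):B a2@(0,3):A a3@(1,1):B a4@(5,1):B a5@(4,0):B a6@(1,3):B a7@(5,4):B a8@(3,4):B a9@(0,4):B
t=3: a0@(0,2):B a1@(0,0):B a2@(0,1):A a3@(1,1):B a4@(5,1):B a5@(4,0):B a6@(1,3):B a7@(0,5):B a8@(3,4):B a9@(0,4):B
t=4: a0@(0,2):B a1@(0,0):B a2@(0,3):A a3@(1,1):B a4@(5,1):B a5@(4,0):B a6@(1,3):B a7@(0,5):B a8@(3,4):B a9@(0,4):B

B.BABB
.B.B..
......
....B.
B.....
.B....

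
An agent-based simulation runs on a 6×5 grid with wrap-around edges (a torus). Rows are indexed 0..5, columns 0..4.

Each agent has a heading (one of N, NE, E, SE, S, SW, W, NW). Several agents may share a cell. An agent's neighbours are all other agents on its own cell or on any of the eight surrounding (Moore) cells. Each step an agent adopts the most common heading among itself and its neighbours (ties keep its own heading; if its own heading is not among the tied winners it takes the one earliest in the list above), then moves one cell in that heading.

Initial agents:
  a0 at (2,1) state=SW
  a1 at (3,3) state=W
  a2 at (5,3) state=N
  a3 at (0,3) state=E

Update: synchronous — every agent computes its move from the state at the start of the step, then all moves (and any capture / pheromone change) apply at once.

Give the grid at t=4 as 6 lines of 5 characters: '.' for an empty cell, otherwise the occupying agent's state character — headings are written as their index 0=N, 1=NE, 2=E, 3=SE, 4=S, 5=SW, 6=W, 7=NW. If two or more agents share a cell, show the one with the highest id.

..2..
...0.
.....
....6
.....
.....

t=1: a0@(3,0):SW a1@(3,2):W a2@(4,3):N a3@(0,4):E
t=2: a0@(4,4):SW a1@(3,1):W a2@(3,3):N a3@(0,0):E
t=3: a0@(5,3):SW a1@(3,0):W a2@(2,3):N a3@(0,1):E
t=4: a0@(0,2):SW a1@(3,4):W a2@(1,3):N a3@(0,2):E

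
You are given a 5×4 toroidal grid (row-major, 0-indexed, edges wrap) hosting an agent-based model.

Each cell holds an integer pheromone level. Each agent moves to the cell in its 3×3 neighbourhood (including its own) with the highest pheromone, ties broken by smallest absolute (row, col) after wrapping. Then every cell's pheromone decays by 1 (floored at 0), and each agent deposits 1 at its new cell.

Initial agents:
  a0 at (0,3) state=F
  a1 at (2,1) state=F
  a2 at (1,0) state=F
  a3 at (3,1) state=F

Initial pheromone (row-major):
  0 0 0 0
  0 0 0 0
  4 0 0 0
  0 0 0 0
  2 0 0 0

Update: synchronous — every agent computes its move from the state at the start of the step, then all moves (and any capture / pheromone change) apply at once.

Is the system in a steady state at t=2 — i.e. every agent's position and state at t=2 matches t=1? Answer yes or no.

yes

t=1: a0@(4,0) a1@(2,0) a2@(2,0) a3@(2,0) | pheromone: 0 0 0 0 / 0 0 0 0 / 6 0 0 0 / 0 0 0 0 / 2 0 0 0
t=2: a0@(4,0) a1@(2,0) a2@(2,0) a3@(2,0) | pheromone: 0 0 0 0 / 0 0 0 0 / 8 0 0 0 / 0 0 0 0 / 2 0 0 0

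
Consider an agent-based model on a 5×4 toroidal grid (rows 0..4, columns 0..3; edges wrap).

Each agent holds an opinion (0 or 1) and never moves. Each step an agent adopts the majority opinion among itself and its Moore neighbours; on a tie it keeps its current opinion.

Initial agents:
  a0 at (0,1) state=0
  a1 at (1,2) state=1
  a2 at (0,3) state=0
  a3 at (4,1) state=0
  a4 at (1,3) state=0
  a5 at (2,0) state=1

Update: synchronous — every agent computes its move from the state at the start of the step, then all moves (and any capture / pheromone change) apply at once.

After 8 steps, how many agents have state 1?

1

t=1: a0@(0,1):0 a1@(1,2):0 a2@(0,3):0 a3@(4,1):0 a4@(1,3):0 a5@(2,0):1
t=2: (unchanged — steady state)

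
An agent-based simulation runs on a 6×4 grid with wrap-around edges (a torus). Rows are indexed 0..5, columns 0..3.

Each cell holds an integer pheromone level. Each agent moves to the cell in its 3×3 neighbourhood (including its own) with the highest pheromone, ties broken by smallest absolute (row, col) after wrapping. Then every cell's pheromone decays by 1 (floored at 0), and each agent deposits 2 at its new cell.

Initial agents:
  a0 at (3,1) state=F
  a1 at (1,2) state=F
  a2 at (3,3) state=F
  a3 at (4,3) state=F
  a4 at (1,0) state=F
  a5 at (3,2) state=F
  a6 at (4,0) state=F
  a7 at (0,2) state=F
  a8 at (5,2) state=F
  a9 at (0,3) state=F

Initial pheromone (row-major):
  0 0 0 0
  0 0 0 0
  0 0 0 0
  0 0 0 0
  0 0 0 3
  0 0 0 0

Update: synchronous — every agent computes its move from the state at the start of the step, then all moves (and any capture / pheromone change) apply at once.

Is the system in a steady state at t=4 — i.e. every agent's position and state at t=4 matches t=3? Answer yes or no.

t=1: a0@(2,0) a1@(0,1) a2@(4,3) a3@(4,3) a4@(0,0) a5@(4,3) a6@(4,3) a7@(0,1) a8@(4,3) a9@(0,0) | pheromone: 4 4 0 0 / 0 0 0 0 / 2 0 0 0 / 0 0 0 0 / 0 0 0 12 / 0 0 0 0
t=2: a0@(2,0) a1@(0,0) a2@(4,3) a3@(4,3) a4@(0,0) a5@(4,3) a6@(4,3) a7@(0,0) a8@(4,3) a9@(0,0) | pheromone: 11 3 0 0 / 0 0 0 0 / 3 0 0 0 / 0 0 0 0 / 0 0 0 21 / 0 0 0 0
t=3: a0@(2,0) a1@(0,0) a2@(4,3) a3@(4,3) a4@(0,0) a5@(4,3) a6@(4,3) a7@(0,0) a8@(4,3) a9@(0,0) | pheromone: 18 2 0 0 / 0 0 0 0 / 4 0 0 0 / 0 0 0 0 / 0 0 0 30 / 0 0 0 0
t=4: a0@(2,0) a1@(0,0) a2@(4,3) a3@(4,3) a4@(0,0) a5@(4,3) a6@(4,3) a7@(0,0) a8@(4,3) a9@(0,0) | pheromone: 25 1 0 0 / 0 0 0 0 / 5 0 0 0 / 0 0 0 0 / 0 0 0 39 / 0 0 0 0

yes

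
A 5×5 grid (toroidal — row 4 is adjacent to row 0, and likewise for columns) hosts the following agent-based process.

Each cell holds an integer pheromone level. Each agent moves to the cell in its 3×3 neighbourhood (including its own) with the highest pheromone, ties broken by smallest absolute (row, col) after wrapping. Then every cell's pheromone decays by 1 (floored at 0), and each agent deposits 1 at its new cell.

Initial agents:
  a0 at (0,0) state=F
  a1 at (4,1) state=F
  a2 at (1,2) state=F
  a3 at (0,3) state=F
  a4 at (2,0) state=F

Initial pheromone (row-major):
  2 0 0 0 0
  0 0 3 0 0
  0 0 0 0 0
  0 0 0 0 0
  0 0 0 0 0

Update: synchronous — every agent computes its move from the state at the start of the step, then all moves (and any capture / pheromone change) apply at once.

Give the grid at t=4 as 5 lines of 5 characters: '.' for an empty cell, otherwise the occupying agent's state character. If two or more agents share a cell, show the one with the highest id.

t=1: a0@(0,0) a1@(0,0) a2@(1,2) a3@(1,2) a4@(1,0) | pheromone: 3 0 0 0 0 / 1 0 4 0 0 / 0 0 0 0 0 / 0 0 0 0 0 / 0 0 0 0 0
t=2: a0@(0,0) a1@(0,0) a2@(1,2) a3@(1,2) a4@(0,0) | pheromone: 5 0 0 0 0 / 0 0 5 0 0 / 0 0 0 0 0 / 0 0 0 0 0 / 0 0 0 0 0
t=3: a0@(0,0) a1@(0,0) a2@(1,2) a3@(1,2) a4@(0,0) | pheromone: 7 0 0 0 0 / 0 0 6 0 0 / 0 0 0 0 0 / 0 0 0 0 0 / 0 0 0 0 0
t=4: a0@(0,0) a1@(0,0) a2@(1,2) a3@(1,2) a4@(0,0) | pheromone: 9 0 0 0 0 / 0 0 7 0 0 / 0 0 0 0 0 / 0 0 0 0 0 / 0 0 0 0 0

F....
..F..
.....
.....
.....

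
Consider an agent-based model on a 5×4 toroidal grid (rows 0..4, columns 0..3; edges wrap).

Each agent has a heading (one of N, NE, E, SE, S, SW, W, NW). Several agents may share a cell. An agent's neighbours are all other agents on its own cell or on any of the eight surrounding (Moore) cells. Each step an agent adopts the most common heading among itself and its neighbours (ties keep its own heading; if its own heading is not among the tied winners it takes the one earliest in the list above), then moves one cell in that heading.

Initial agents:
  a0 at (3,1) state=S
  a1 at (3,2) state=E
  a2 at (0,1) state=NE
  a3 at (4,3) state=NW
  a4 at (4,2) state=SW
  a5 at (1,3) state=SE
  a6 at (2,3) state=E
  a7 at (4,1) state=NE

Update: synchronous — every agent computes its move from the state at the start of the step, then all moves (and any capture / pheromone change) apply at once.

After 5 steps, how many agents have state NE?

8

t=1: a0@(4,1):S a1@(3,3):E a2@(4,2):NE a3@(3,2):NW a4@(3,3):NE a5@(2,0):SE a6@(2,0):E a7@(3,2):NE
t=2: a0@(3,2):NE a1@(2,0):NE a2@(3,3):NE a3@(2,3):NE a4@(2,0):NE a5@(2,1):E a6@(2,1):E a7@(2,3):NE
t=3: a0@(2,3):NE a1@(1,1):NE a2@(2,0):NE a3@(1,0):NE a4@(1,1):NE a5@(1,2):NE a6@(1,2):NE a7@(1,0):NE
t=4: a0@(1,0):NE a1@(0,2):NE a2@(1,1):NE a3@(0,1):NE a4@(0,2):NE a5@(0,3):NE a6@(0,3):NE a7@(0,1):NE
t=5: a0@(0,1):NE a1@(4,3):NE a2@(0,2):NE a3@(4,2):NE a4@(4,3):NE a5@(4,0):NE a6@(4,0):NE a7@(4,2):NE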